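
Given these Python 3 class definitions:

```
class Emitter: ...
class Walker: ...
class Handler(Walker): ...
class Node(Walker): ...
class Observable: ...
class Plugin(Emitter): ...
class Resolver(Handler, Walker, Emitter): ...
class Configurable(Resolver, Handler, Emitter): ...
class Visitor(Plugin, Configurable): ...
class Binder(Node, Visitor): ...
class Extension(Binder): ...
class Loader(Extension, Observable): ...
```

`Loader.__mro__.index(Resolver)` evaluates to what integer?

7

L[Loader] = Loader + merge(L[Extension], L[Observable], [Extension Observable])
  take Extension:  [Extension Binder Node Visitor Plugin Configurable Resolver Handler Walker Emitter object] + [Observable object] + [Extension Observable]
  take Binder:  [Binder Node Visitor Plugin Configurable Resolver Handler Walker Emitter object] + [Observable object] + [Observable]
  take Node:  [Node Visitor Plugin Configurable Resolver Handler Walker Emitter object] + [Observable object] + [Observable]
  take Visitor:  [Visitor Plugin Configurable Resolver Handler Walker Emitter object] + [Observable object] + [Observable]
  take Plugin:  [Plugin Configurable Resolver Handler Walker Emitter object] + [Observable object] + [Observable]
  take Configurable:  [Configurable Resolver Handler Walker Emitter object] + [Observable object] + [Observable]
  take Resolver:  [Resolver Handler Walker Emitter object] + [Observable object] + [Observable]
  take Handler:  [Handler Walker Emitter object] + [Observable object] + [Observable]
  take Walker:  [Walker Emitter object] + [Observable object] + [Observable]
  take Emitter:  [Emitter object] + [Observable object] + [Observable]
  take Observable:  [object] + [Observable object] + [Observable]
  take object:  [object] + [object]
MRO: Loader Extension Binder Node Visitor Plugin Configurable Resolver Handler Walker Emitter Observable object
Resolver sits at index 7.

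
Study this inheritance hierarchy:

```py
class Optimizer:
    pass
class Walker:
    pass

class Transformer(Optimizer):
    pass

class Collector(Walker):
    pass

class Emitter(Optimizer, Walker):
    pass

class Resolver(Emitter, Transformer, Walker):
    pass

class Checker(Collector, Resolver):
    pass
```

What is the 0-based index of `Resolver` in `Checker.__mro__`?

L[Checker] = Checker + merge(L[Collector], L[Resolver], [Collector Resolver])
  take Collector:  [Collector Walker object] + [Resolver Emitter Transformer Optimizer Walker object] + [Collector Resolver]
  take Resolver:  [Walker object] + [Resolver Emitter Transformer Optimizer Walker object] + [Resolver]
  take Emitter:  [Walker object] + [Emitter Transformer Optimizer Walker object]
  take Transformer:  [Walker object] + [Transformer Optimizer Walker object]
  take Optimizer:  [Walker object] + [Optimizer Walker object]
  take Walker:  [Walker object] + [Walker object]
  take object:  [object] + [object]
MRO: Checker Collector Resolver Emitter Transformer Optimizer Walker object
Resolver sits at index 2.

2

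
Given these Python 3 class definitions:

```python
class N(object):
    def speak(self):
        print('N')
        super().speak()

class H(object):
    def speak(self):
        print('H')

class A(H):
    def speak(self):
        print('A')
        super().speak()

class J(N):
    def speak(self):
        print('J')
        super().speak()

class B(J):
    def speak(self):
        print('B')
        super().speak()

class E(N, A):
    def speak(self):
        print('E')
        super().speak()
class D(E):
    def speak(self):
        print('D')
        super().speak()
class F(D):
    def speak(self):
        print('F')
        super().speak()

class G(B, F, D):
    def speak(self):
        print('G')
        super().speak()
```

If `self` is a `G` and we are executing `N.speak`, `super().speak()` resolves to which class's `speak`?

L[G] = G + merge(L[B], L[F], L[D], [B F D])
  take B:  [B J N object] + [F D E N A H object] + [D E N A H object] + [B F D]
  take J:  [J N object] + [F D E N A H object] + [D E N A H object] + [F D]
  take F:  [N object] + [F D E N A H object] + [D E N A H object] + [F D]
  take D:  [N object] + [D E N A H object] + [D E N A H object] + [D]
  take E:  [N object] + [E N A H object] + [E N A H object]
  take N:  [N object] + [N A H object] + [N A H object]
  take A:  [object] + [A H object] + [A H object]
  take H:  [object] + [H object] + [H object]
  take object:  [object] + [object] + [object]
MRO: G B J F D E N A H object
super() in N.speak on a G instance goes to the class after N in G's MRO: A.

A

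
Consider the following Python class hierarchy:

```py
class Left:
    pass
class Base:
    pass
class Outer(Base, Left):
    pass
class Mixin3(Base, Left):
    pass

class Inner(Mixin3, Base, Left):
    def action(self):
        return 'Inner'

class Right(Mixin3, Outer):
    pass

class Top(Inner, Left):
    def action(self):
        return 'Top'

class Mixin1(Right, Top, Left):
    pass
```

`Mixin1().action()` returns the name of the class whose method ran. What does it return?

L[Mixin1] = Mixin1 + merge(L[Right], L[Top], L[Left], [Right Top Left])
  take Right:  [Right Mixin3 Outer Base Left object] + [Top Inner Mixin3 Base Left object] + [Left object] + [Right Top Left]
  take Top:  [Mixin3 Outer Base Left object] + [Top Inner Mixin3 Base Left object] + [Left object] + [Top Left]
  take Inner:  [Mixin3 Outer Base Left object] + [Inner Mixin3 Base Left object] + [Left object] + [Left]
  take Mixin3:  [Mixin3 Outer Base Left object] + [Mixin3 Base Left object] + [Left object] + [Left]
  take Outer:  [Outer Base Left object] + [Base Left object] + [Left object] + [Left]
  take Base:  [Base Left object] + [Base Left object] + [Left object] + [Left]
  take Left:  [Left object] + [Left object] + [Left object] + [Left]
  take object:  [object] + [object] + [object]
MRO: Mixin1 Right Top Inner Mixin3 Outer Base Left object
action is defined in: Inner, Top. First along the MRO is Top.

Top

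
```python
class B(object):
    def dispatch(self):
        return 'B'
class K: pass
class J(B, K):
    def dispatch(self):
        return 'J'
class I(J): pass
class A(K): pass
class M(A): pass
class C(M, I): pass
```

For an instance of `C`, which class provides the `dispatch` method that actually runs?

J

L[C] = C + merge(L[M], L[I], [M I])
  take M:  [M A K object] + [I J B K object] + [M I]
  take A:  [A K object] + [I J B K object] + [I]
  take I:  [K object] + [I J B K object] + [I]
  take J:  [K object] + [J B K object]
  take B:  [K object] + [B K object]
  take K:  [K object] + [K object]
  take object:  [object] + [object]
MRO: C M A I J B K object
dispatch is defined in: B, J. First along the MRO is J.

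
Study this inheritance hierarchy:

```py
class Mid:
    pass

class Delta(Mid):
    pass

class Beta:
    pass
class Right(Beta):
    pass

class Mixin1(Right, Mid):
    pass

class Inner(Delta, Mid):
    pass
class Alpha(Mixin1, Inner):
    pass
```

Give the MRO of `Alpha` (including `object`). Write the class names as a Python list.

L[Alpha] = Alpha + merge(L[Mixin1], L[Inner], [Mixin1 Inner])
  take Mixin1:  [Mixin1 Right Beta Mid object] + [Inner Delta Mid object] + [Mixin1 Inner]
  take Right:  [Right Beta Mid object] + [Inner Delta Mid object] + [Inner]
  take Beta:  [Beta Mid object] + [Inner Delta Mid object] + [Inner]
  take Inner:  [Mid object] + [Inner Delta Mid object] + [Inner]
  take Delta:  [Mid object] + [Delta Mid object]
  take Mid:  [Mid object] + [Mid object]
  take object:  [object] + [object]

[Alpha, Mixin1, Right, Beta, Inner, Delta, Mid, object]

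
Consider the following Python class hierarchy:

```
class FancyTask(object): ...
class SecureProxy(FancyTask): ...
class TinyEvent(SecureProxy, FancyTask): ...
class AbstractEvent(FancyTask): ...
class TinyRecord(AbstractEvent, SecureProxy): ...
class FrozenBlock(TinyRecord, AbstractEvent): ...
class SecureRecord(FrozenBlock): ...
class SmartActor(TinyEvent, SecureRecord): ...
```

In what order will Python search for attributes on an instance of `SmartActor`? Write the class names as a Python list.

L[SmartActor] = SmartActor + merge(L[TinyEvent], L[SecureRecord], [TinyEvent SecureRecord])
  take TinyEvent:  [TinyEvent SecureProxy FancyTask object] + [SecureRecord FrozenBlock TinyRecord AbstractEvent SecureProxy FancyTask object] + [TinyEvent SecureRecord]
  take SecureRecord:  [SecureProxy FancyTask object] + [SecureRecord FrozenBlock TinyRecord AbstractEvent SecureProxy FancyTask object] + [SecureRecord]
  take FrozenBlock:  [SecureProxy FancyTask object] + [FrozenBlock TinyRecord AbstractEvent SecureProxy FancyTask object]
  take TinyRecord:  [SecureProxy FancyTask object] + [TinyRecord AbstractEvent SecureProxy FancyTask object]
  take AbstractEvent:  [SecureProxy FancyTask object] + [AbstractEvent SecureProxy FancyTask object]
  take SecureProxy:  [SecureProxy FancyTask object] + [SecureProxy FancyTask object]
  take FancyTask:  [FancyTask object] + [FancyTask object]
  take object:  [object] + [object]

[SmartActor, TinyEvent, SecureRecord, FrozenBlock, TinyRecord, AbstractEvent, SecureProxy, FancyTask, object]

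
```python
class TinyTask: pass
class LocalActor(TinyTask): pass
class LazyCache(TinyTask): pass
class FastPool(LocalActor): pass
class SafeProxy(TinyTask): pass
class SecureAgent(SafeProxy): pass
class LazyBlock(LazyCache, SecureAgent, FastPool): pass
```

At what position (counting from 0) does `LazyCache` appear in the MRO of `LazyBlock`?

1

L[LazyBlock] = LazyBlock + merge(L[LazyCache], L[SecureAgent], L[FastPool], [LazyCache SecureAgent FastPool])
  take LazyCache:  [LazyCache TinyTask object] + [SecureAgent SafeProxy TinyTask object] + [FastPool LocalActor TinyTask object] + [LazyCache SecureAgent FastPool]
  take SecureAgent:  [TinyTask object] + [SecureAgent SafeProxy TinyTask object] + [FastPool LocalActor TinyTask object] + [SecureAgent FastPool]
  take SafeProxy:  [TinyTask object] + [SafeProxy TinyTask object] + [FastPool LocalActor TinyTask object] + [FastPool]
  take FastPool:  [TinyTask object] + [TinyTask object] + [FastPool LocalActor TinyTask object] + [FastPool]
  take LocalActor:  [TinyTask object] + [TinyTask object] + [LocalActor TinyTask object]
  take TinyTask:  [TinyTask object] + [TinyTask object] + [TinyTask object]
  take object:  [object] + [object] + [object]
MRO: LazyBlock LazyCache SecureAgent SafeProxy FastPool LocalActor TinyTask object
LazyCache sits at index 1.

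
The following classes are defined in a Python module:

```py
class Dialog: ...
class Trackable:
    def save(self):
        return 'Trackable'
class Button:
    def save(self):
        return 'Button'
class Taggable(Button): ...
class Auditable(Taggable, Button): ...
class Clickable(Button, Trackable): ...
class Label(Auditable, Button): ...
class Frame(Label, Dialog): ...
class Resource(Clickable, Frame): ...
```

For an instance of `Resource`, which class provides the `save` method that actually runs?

Button

L[Resource] = Resource + merge(L[Clickable], L[Frame], [Clickable Frame])
  take Clickable:  [Clickable Button Trackable object] + [Frame Label Auditable Taggable Button Dialog object] + [Clickable Frame]
  take Frame:  [Button Trackable object] + [Frame Label Auditable Taggable Button Dialog object] + [Frame]
  take Label:  [Button Trackable object] + [Label Auditable Taggable Button Dialog object]
  take Auditable:  [Button Trackable object] + [Auditable Taggable Button Dialog object]
  take Taggable:  [Button Trackable object] + [Taggable Button Dialog object]
  take Button:  [Button Trackable object] + [Button Dialog object]
  take Trackable:  [Trackable object] + [Dialog object]
  take Dialog:  [object] + [Dialog object]
  take object:  [object] + [object]
MRO: Resource Clickable Frame Label Auditable Taggable Button Trackable Dialog object
save is defined in: Button, Trackable. First along the MRO is Button.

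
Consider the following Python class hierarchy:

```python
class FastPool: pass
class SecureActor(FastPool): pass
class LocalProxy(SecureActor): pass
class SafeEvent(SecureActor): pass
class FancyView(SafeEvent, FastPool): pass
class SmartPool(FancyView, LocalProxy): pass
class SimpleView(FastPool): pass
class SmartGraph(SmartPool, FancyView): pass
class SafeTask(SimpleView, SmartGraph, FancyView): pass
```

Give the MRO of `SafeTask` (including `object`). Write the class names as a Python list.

[SafeTask, SimpleView, SmartGraph, SmartPool, FancyView, SafeEvent, LocalProxy, SecureActor, FastPool, object]

L[SafeTask] = SafeTask + merge(L[SimpleView], L[SmartGraph], L[FancyView], [SimpleView SmartGraph FancyView])
  take SimpleView:  [SimpleView FastPool object] + [SmartGraph SmartPool FancyView SafeEvent LocalProxy SecureActor FastPool object] + [FancyView SafeEvent SecureActor FastPool object] + [SimpleView SmartGraph FancyView]
  take SmartGraph:  [FastPool object] + [SmartGraph SmartPool FancyView SafeEvent LocalProxy SecureActor FastPool object] + [FancyView SafeEvent SecureActor FastPool object] + [SmartGraph FancyView]
  take SmartPool:  [FastPool object] + [SmartPool FancyView SafeEvent LocalProxy SecureActor FastPool object] + [FancyView SafeEvent SecureActor FastPool object] + [FancyView]
  take FancyView:  [FastPool object] + [FancyView SafeEvent LocalProxy SecureActor FastPool object] + [FancyView SafeEvent SecureActor FastPool object] + [FancyView]
  take SafeEvent:  [FastPool object] + [SafeEvent LocalProxy SecureActor FastPool object] + [SafeEvent SecureActor FastPool object]
  take LocalProxy:  [FastPool object] + [LocalProxy SecureActor FastPool object] + [SecureActor FastPool object]
  take SecureActor:  [FastPool object] + [SecureActor FastPool object] + [SecureActor FastPool object]
  take FastPool:  [FastPool object] + [FastPool object] + [FastPool object]
  take object:  [object] + [object] + [object]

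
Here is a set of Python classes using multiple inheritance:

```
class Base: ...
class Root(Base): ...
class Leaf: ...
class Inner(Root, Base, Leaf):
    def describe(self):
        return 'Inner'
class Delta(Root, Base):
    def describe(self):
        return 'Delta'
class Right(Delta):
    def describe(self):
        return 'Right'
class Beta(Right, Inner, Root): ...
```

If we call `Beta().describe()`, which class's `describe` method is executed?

L[Beta] = Beta + merge(L[Right], L[Inner], L[Root], [Right Inner Root])
  take Right:  [Right Delta Root Base object] + [Inner Root Base Leaf object] + [Root Base object] + [Right Inner Root]
  take Delta:  [Delta Root Base object] + [Inner Root Base Leaf object] + [Root Base object] + [Inner Root]
  take Inner:  [Root Base object] + [Inner Root Base Leaf object] + [Root Base object] + [Inner Root]
  take Root:  [Root Base object] + [Root Base Leaf object] + [Root Base object] + [Root]
  take Base:  [Base object] + [Base Leaf object] + [Base object]
  take Leaf:  [object] + [Leaf object] + [object]
  take object:  [object] + [object] + [object]
MRO: Beta Right Delta Inner Root Base Leaf object
describe is defined in: Delta, Inner, Right. First along the MRO is Right.

Right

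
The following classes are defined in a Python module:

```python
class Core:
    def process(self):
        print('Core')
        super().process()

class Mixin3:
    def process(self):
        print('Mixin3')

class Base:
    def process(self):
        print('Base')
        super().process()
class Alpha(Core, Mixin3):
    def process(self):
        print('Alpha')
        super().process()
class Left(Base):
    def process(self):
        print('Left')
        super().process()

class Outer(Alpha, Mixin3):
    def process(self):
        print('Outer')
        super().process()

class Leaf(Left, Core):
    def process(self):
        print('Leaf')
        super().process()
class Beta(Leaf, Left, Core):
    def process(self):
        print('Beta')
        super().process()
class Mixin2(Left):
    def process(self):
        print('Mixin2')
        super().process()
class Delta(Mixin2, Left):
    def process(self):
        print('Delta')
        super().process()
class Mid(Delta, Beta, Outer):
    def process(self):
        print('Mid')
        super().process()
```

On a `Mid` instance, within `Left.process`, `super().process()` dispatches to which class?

L[Mid] = Mid + merge(L[Delta], L[Beta], L[Outer], [Delta Beta Outer])
  take Delta:  [Delta Mixin2 Left Base object] + [Beta Leaf Left Base Core object] + [Outer Alpha Core Mixin3 object] + [Delta Beta Outer]
  take Mixin2:  [Mixin2 Left Base object] + [Beta Leaf Left Base Core object] + [Outer Alpha Core Mixin3 object] + [Beta Outer]
  take Beta:  [Left Base object] + [Beta Leaf Left Base Core object] + [Outer Alpha Core Mixin3 object] + [Beta Outer]
  take Leaf:  [Left Base object] + [Leaf Left Base Core object] + [Outer Alpha Core Mixin3 object] + [Outer]
  take Left:  [Left Base object] + [Left Base Core object] + [Outer Alpha Core Mixin3 object] + [Outer]
  take Base:  [Base object] + [Base Core object] + [Outer Alpha Core Mixin3 object] + [Outer]
  take Outer:  [object] + [Core object] + [Outer Alpha Core Mixin3 object] + [Outer]
  take Alpha:  [object] + [Core object] + [Alpha Core Mixin3 object]
  take Core:  [object] + [Core object] + [Core Mixin3 object]
  take Mixin3:  [object] + [object] + [Mixin3 object]
  take object:  [object] + [object] + [object]
MRO: Mid Delta Mixin2 Beta Leaf Left Base Outer Alpha Core Mixin3 object
super() in Left.process on a Mid instance goes to the class after Left in Mid's MRO: Base.

Base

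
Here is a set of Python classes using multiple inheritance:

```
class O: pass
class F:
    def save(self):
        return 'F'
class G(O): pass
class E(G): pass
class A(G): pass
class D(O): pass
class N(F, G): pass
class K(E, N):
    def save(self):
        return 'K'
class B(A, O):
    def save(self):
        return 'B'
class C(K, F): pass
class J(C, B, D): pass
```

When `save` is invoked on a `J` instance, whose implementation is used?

K

L[J] = J + merge(L[C], L[B], L[D], [C B D])
  take C:  [C K E N F G O object] + [B A G O object] + [D O object] + [C B D]
  take K:  [K E N F G O object] + [B A G O object] + [D O object] + [B D]
  take E:  [E N F G O object] + [B A G O object] + [D O object] + [B D]
  take N:  [N F G O object] + [B A G O object] + [D O object] + [B D]
  take F:  [F G O object] + [B A G O object] + [D O object] + [B D]
  take B:  [G O object] + [B A G O object] + [D O object] + [B D]
  take A:  [G O object] + [A G O object] + [D O object] + [D]
  take G:  [G O object] + [G O object] + [D O object] + [D]
  take D:  [O object] + [O object] + [D O object] + [D]
  take O:  [O object] + [O object] + [O object]
  take object:  [object] + [object] + [object]
MRO: J C K E N F B A G D O object
save is defined in: B, F, K. First along the MRO is K.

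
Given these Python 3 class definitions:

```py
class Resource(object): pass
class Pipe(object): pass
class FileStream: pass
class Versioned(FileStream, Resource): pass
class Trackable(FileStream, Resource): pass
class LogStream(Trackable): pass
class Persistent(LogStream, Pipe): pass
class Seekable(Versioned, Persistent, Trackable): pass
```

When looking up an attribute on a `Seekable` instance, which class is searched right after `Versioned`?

Persistent

L[Seekable] = Seekable + merge(L[Versioned], L[Persistent], L[Trackable], [Versioned Persistent Trackable])
  take Versioned:  [Versioned FileStream Resource object] + [Persistent LogStream Trackable FileStream Resource Pipe object] + [Trackable FileStream Resource object] + [Versioned Persistent Trackable]
  take Persistent:  [FileStream Resource object] + [Persistent LogStream Trackable FileStream Resource Pipe object] + [Trackable FileStream Resource object] + [Persistent Trackable]
  take LogStream:  [FileStream Resource object] + [LogStream Trackable FileStream Resource Pipe object] + [Trackable FileStream Resource object] + [Trackable]
  take Trackable:  [FileStream Resource object] + [Trackable FileStream Resource Pipe object] + [Trackable FileStream Resource object] + [Trackable]
  take FileStream:  [FileStream Resource object] + [FileStream Resource Pipe object] + [FileStream Resource object]
  take Resource:  [Resource object] + [Resource Pipe object] + [Resource object]
  take Pipe:  [object] + [Pipe object] + [object]
  take object:  [object] + [object] + [object]
MRO: Seekable Versioned Persistent LogStream Trackable FileStream Resource Pipe object
Versioned is at position 1; next is Persistent.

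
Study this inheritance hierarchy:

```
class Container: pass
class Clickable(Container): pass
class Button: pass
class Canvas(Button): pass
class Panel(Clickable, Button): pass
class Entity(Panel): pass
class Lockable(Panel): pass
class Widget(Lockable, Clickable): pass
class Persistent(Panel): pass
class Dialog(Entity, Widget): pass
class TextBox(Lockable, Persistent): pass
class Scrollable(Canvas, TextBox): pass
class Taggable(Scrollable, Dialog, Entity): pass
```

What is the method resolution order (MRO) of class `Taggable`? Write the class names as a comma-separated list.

L[Taggable] = Taggable + merge(L[Scrollable], L[Dialog], L[Entity], [Scrollable Dialog Entity])
  take Scrollable:  [Scrollable Canvas TextBox Lockable Persistent Panel Clickable Container Button object] + [Dialog Entity Widget Lockable Panel Clickable Container Button object] + [Entity Panel Clickable Container Button object] + [Scrollable Dialog Entity]
  take Canvas:  [Canvas TextBox Lockable Persistent Panel Clickable Container Button object] + [Dialog Entity Widget Lockable Panel Clickable Container Button object] + [Entity Panel Clickable Container Button object] + [Dialog Entity]
  take TextBox:  [TextBox Lockable Persistent Panel Clickable Container Button object] + [Dialog Entity Widget Lockable Panel Clickable Container Button object] + [Entity Panel Clickable Container Button object] + [Dialog Entity]
  take Dialog:  [Lockable Persistent Panel Clickable Container Button object] + [Dialog Entity Widget Lockable Panel Clickable Container Button object] + [Entity Panel Clickable Container Button object] + [Dialog Entity]
  take Entity:  [Lockable Persistent Panel Clickable Container Button object] + [Entity Widget Lockable Panel Clickable Container Button object] + [Entity Panel Clickable Container Button object] + [Entity]
  take Widget:  [Lockable Persistent Panel Clickable Container Button object] + [Widget Lockable Panel Clickable Container Button object] + [Panel Clickable Container Button object]
  take Lockable:  [Lockable Persistent Panel Clickable Container Button object] + [Lockable Panel Clickable Container Button object] + [Panel Clickable Container Button object]
  take Persistent:  [Persistent Panel Clickable Container Button object] + [Panel Clickable Container Button object] + [Panel Clickable Container Button object]
  take Panel:  [Panel Clickable Container Button object] + [Panel Clickable Container Button object] + [Panel Clickable Container Button object]
  take Clickable:  [Clickable Container Button object] + [Clickable Container Button object] + [Clickable Container Button object]
  take Container:  [Container Button object] + [Container Button object] + [Container Button object]
  take Button:  [Button object] + [Button object] + [Button object]
  take object:  [object] + [object] + [object]

Taggable, Scrollable, Canvas, TextBox, Dialog, Entity, Widget, Lockable, Persistent, Panel, Clickable, Container, Button, object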